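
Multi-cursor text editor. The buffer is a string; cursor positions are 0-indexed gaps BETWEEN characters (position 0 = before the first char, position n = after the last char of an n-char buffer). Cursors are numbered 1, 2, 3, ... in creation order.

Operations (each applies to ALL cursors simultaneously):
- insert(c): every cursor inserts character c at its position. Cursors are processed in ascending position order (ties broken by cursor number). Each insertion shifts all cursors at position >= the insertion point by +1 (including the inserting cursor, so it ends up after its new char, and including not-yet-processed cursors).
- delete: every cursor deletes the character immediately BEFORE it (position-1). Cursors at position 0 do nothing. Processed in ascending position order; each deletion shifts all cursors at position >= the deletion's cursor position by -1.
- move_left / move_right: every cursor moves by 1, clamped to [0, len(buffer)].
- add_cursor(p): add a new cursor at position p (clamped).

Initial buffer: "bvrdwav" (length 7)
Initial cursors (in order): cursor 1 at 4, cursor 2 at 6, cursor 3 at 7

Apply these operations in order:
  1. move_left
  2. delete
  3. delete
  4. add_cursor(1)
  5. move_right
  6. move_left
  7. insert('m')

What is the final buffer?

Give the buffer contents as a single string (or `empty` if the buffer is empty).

Answer: mmmmv

Derivation:
After op 1 (move_left): buffer="bvrdwav" (len 7), cursors c1@3 c2@5 c3@6, authorship .......
After op 2 (delete): buffer="bvdv" (len 4), cursors c1@2 c2@3 c3@3, authorship ....
After op 3 (delete): buffer="v" (len 1), cursors c1@0 c2@0 c3@0, authorship .
After op 4 (add_cursor(1)): buffer="v" (len 1), cursors c1@0 c2@0 c3@0 c4@1, authorship .
After op 5 (move_right): buffer="v" (len 1), cursors c1@1 c2@1 c3@1 c4@1, authorship .
After op 6 (move_left): buffer="v" (len 1), cursors c1@0 c2@0 c3@0 c4@0, authorship .
After op 7 (insert('m')): buffer="mmmmv" (len 5), cursors c1@4 c2@4 c3@4 c4@4, authorship 1234.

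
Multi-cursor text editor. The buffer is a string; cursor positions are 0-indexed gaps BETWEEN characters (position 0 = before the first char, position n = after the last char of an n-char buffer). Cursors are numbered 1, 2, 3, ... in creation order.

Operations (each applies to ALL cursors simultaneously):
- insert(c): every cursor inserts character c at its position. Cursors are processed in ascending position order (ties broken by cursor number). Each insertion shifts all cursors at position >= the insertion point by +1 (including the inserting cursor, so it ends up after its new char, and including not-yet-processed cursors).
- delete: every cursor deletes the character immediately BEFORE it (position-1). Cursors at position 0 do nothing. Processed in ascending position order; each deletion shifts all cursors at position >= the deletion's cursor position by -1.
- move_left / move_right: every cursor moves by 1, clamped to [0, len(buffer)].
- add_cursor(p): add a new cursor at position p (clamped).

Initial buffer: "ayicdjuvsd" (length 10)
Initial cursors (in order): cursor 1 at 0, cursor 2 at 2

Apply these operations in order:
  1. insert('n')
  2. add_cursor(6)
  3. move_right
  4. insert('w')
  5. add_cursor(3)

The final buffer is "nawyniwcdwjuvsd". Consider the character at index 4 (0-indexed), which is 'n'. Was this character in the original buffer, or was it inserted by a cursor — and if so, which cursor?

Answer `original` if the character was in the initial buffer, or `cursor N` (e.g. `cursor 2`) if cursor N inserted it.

Answer: cursor 2

Derivation:
After op 1 (insert('n')): buffer="naynicdjuvsd" (len 12), cursors c1@1 c2@4, authorship 1..2........
After op 2 (add_cursor(6)): buffer="naynicdjuvsd" (len 12), cursors c1@1 c2@4 c3@6, authorship 1..2........
After op 3 (move_right): buffer="naynicdjuvsd" (len 12), cursors c1@2 c2@5 c3@7, authorship 1..2........
After op 4 (insert('w')): buffer="nawyniwcdwjuvsd" (len 15), cursors c1@3 c2@7 c3@10, authorship 1.1.2.2..3.....
After op 5 (add_cursor(3)): buffer="nawyniwcdwjuvsd" (len 15), cursors c1@3 c4@3 c2@7 c3@10, authorship 1.1.2.2..3.....
Authorship (.=original, N=cursor N): 1 . 1 . 2 . 2 . . 3 . . . . .
Index 4: author = 2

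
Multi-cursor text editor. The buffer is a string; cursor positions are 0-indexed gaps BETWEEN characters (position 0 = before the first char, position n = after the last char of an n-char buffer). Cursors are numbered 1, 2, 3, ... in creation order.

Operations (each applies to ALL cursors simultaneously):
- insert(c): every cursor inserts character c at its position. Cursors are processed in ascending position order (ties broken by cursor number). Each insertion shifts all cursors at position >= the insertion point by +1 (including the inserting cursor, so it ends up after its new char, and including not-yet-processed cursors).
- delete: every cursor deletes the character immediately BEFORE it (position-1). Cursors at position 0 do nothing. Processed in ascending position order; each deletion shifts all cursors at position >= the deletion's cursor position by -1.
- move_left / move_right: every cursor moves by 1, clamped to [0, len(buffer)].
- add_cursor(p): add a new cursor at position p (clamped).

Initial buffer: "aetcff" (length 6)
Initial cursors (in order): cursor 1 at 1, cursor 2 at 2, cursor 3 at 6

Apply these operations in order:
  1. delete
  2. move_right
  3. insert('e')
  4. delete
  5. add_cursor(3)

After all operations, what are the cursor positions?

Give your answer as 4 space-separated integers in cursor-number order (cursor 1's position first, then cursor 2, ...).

After op 1 (delete): buffer="tcf" (len 3), cursors c1@0 c2@0 c3@3, authorship ...
After op 2 (move_right): buffer="tcf" (len 3), cursors c1@1 c2@1 c3@3, authorship ...
After op 3 (insert('e')): buffer="teecfe" (len 6), cursors c1@3 c2@3 c3@6, authorship .12..3
After op 4 (delete): buffer="tcf" (len 3), cursors c1@1 c2@1 c3@3, authorship ...
After op 5 (add_cursor(3)): buffer="tcf" (len 3), cursors c1@1 c2@1 c3@3 c4@3, authorship ...

Answer: 1 1 3 3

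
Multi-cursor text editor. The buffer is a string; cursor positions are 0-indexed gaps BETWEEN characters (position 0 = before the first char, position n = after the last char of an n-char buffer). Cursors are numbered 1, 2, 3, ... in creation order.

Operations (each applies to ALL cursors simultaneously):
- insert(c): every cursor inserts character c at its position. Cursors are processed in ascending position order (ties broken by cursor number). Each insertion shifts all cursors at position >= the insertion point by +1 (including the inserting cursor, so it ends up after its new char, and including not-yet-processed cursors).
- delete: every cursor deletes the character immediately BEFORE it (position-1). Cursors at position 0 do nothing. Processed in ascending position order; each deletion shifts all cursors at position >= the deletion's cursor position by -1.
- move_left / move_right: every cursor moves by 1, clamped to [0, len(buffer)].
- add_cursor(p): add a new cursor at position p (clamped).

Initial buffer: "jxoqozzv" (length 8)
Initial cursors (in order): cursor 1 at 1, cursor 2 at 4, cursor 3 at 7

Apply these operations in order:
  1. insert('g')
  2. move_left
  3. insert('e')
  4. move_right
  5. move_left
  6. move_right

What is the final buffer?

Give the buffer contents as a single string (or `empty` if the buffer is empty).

After op 1 (insert('g')): buffer="jgxoqgozzgv" (len 11), cursors c1@2 c2@6 c3@10, authorship .1...2...3.
After op 2 (move_left): buffer="jgxoqgozzgv" (len 11), cursors c1@1 c2@5 c3@9, authorship .1...2...3.
After op 3 (insert('e')): buffer="jegxoqegozzegv" (len 14), cursors c1@2 c2@7 c3@12, authorship .11...22...33.
After op 4 (move_right): buffer="jegxoqegozzegv" (len 14), cursors c1@3 c2@8 c3@13, authorship .11...22...33.
After op 5 (move_left): buffer="jegxoqegozzegv" (len 14), cursors c1@2 c2@7 c3@12, authorship .11...22...33.
After op 6 (move_right): buffer="jegxoqegozzegv" (len 14), cursors c1@3 c2@8 c3@13, authorship .11...22...33.

Answer: jegxoqegozzegv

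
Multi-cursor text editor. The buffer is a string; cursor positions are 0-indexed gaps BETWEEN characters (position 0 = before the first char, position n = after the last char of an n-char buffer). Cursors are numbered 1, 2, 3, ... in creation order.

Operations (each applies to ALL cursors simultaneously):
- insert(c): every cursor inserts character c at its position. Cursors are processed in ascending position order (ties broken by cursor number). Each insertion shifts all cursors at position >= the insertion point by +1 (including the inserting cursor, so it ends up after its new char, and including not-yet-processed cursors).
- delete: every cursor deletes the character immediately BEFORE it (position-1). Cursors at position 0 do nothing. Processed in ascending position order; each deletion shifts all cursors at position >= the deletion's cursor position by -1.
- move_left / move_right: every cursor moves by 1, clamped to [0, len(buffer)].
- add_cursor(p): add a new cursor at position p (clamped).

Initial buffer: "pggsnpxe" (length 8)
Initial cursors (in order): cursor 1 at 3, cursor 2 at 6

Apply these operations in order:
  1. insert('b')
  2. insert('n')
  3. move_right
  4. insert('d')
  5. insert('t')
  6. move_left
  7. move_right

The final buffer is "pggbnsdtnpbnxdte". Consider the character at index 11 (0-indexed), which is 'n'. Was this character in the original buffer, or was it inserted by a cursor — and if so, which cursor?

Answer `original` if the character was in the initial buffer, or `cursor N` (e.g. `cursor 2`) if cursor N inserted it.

After op 1 (insert('b')): buffer="pggbsnpbxe" (len 10), cursors c1@4 c2@8, authorship ...1...2..
After op 2 (insert('n')): buffer="pggbnsnpbnxe" (len 12), cursors c1@5 c2@10, authorship ...11...22..
After op 3 (move_right): buffer="pggbnsnpbnxe" (len 12), cursors c1@6 c2@11, authorship ...11...22..
After op 4 (insert('d')): buffer="pggbnsdnpbnxde" (len 14), cursors c1@7 c2@13, authorship ...11.1..22.2.
After op 5 (insert('t')): buffer="pggbnsdtnpbnxdte" (len 16), cursors c1@8 c2@15, authorship ...11.11..22.22.
After op 6 (move_left): buffer="pggbnsdtnpbnxdte" (len 16), cursors c1@7 c2@14, authorship ...11.11..22.22.
After op 7 (move_right): buffer="pggbnsdtnpbnxdte" (len 16), cursors c1@8 c2@15, authorship ...11.11..22.22.
Authorship (.=original, N=cursor N): . . . 1 1 . 1 1 . . 2 2 . 2 2 .
Index 11: author = 2

Answer: cursor 2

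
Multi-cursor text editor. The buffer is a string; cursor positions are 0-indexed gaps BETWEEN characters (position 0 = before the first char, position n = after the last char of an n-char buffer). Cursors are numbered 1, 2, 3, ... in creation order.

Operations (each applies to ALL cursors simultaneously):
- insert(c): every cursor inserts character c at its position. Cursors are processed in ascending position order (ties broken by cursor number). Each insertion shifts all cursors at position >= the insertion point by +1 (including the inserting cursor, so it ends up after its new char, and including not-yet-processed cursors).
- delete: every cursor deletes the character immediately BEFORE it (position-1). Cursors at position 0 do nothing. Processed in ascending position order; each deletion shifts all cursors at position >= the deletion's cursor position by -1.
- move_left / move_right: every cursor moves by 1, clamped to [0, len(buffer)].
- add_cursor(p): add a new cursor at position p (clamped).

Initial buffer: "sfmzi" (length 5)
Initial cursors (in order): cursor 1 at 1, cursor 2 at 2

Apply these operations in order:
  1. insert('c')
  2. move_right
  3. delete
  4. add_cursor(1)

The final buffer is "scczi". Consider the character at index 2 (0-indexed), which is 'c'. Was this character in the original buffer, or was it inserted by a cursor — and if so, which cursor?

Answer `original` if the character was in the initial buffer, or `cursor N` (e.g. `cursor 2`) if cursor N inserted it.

After op 1 (insert('c')): buffer="scfcmzi" (len 7), cursors c1@2 c2@4, authorship .1.2...
After op 2 (move_right): buffer="scfcmzi" (len 7), cursors c1@3 c2@5, authorship .1.2...
After op 3 (delete): buffer="scczi" (len 5), cursors c1@2 c2@3, authorship .12..
After op 4 (add_cursor(1)): buffer="scczi" (len 5), cursors c3@1 c1@2 c2@3, authorship .12..
Authorship (.=original, N=cursor N): . 1 2 . .
Index 2: author = 2

Answer: cursor 2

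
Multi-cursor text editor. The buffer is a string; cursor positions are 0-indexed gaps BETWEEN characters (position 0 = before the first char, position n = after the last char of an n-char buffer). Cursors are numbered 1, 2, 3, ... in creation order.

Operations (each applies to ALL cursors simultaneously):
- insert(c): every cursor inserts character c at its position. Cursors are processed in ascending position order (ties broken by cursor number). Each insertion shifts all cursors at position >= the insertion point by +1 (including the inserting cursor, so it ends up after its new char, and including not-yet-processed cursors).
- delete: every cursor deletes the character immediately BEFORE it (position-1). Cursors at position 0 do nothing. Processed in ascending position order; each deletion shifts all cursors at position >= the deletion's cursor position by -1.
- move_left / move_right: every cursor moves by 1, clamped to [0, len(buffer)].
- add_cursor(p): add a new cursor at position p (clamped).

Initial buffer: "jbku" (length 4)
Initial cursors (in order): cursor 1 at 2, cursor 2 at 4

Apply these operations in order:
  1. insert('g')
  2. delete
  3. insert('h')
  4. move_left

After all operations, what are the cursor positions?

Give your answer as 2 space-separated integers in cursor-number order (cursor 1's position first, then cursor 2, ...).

Answer: 2 5

Derivation:
After op 1 (insert('g')): buffer="jbgkug" (len 6), cursors c1@3 c2@6, authorship ..1..2
After op 2 (delete): buffer="jbku" (len 4), cursors c1@2 c2@4, authorship ....
After op 3 (insert('h')): buffer="jbhkuh" (len 6), cursors c1@3 c2@6, authorship ..1..2
After op 4 (move_left): buffer="jbhkuh" (len 6), cursors c1@2 c2@5, authorship ..1..2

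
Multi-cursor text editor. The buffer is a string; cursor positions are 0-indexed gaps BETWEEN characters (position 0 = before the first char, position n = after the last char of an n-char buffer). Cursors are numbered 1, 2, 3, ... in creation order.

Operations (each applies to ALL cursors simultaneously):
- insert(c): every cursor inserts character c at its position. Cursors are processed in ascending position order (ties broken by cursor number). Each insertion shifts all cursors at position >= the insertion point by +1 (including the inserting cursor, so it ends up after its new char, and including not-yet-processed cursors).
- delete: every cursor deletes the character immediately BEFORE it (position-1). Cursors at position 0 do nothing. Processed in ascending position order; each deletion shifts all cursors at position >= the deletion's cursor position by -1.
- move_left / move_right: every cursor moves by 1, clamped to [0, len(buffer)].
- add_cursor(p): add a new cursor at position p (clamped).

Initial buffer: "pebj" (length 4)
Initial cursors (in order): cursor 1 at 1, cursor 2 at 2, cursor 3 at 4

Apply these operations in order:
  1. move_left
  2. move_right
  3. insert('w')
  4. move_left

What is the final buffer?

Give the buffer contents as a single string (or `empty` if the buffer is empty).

Answer: pwewbjw

Derivation:
After op 1 (move_left): buffer="pebj" (len 4), cursors c1@0 c2@1 c3@3, authorship ....
After op 2 (move_right): buffer="pebj" (len 4), cursors c1@1 c2@2 c3@4, authorship ....
After op 3 (insert('w')): buffer="pwewbjw" (len 7), cursors c1@2 c2@4 c3@7, authorship .1.2..3
After op 4 (move_left): buffer="pwewbjw" (len 7), cursors c1@1 c2@3 c3@6, authorship .1.2..3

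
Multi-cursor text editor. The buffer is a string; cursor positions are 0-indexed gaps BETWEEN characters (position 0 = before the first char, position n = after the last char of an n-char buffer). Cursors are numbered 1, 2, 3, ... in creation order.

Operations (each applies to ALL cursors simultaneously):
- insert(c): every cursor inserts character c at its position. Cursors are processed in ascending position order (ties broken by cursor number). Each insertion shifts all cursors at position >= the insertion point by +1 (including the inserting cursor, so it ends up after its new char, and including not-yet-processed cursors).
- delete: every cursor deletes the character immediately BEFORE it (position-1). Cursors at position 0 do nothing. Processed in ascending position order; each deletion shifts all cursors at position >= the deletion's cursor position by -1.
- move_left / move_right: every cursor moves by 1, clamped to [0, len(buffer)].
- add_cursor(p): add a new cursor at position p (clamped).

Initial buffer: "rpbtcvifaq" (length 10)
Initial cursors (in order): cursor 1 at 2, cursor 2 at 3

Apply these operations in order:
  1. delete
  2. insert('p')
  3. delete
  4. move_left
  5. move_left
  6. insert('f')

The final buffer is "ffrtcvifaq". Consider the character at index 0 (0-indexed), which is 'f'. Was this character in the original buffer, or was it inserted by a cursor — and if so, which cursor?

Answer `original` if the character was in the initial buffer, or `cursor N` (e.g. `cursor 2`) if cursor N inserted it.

After op 1 (delete): buffer="rtcvifaq" (len 8), cursors c1@1 c2@1, authorship ........
After op 2 (insert('p')): buffer="rpptcvifaq" (len 10), cursors c1@3 c2@3, authorship .12.......
After op 3 (delete): buffer="rtcvifaq" (len 8), cursors c1@1 c2@1, authorship ........
After op 4 (move_left): buffer="rtcvifaq" (len 8), cursors c1@0 c2@0, authorship ........
After op 5 (move_left): buffer="rtcvifaq" (len 8), cursors c1@0 c2@0, authorship ........
After op 6 (insert('f')): buffer="ffrtcvifaq" (len 10), cursors c1@2 c2@2, authorship 12........
Authorship (.=original, N=cursor N): 1 2 . . . . . . . .
Index 0: author = 1

Answer: cursor 1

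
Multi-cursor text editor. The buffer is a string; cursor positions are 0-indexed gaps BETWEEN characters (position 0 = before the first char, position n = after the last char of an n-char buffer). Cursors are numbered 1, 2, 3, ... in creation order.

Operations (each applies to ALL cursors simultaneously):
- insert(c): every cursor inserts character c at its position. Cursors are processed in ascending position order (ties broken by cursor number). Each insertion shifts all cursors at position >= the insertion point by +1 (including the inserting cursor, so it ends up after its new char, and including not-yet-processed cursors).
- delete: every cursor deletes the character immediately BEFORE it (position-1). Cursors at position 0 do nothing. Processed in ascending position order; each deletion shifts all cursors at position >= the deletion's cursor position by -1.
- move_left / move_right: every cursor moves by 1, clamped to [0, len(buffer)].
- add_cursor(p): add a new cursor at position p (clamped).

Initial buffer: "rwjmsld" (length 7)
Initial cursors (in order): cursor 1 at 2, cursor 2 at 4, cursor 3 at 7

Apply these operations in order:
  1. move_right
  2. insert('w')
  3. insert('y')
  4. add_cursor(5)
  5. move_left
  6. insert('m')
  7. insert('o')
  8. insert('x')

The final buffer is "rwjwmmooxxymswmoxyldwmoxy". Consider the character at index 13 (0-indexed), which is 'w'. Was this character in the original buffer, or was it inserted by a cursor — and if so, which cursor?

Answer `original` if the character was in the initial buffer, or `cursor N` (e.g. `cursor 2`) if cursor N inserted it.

Answer: cursor 2

Derivation:
After op 1 (move_right): buffer="rwjmsld" (len 7), cursors c1@3 c2@5 c3@7, authorship .......
After op 2 (insert('w')): buffer="rwjwmswldw" (len 10), cursors c1@4 c2@7 c3@10, authorship ...1..2..3
After op 3 (insert('y')): buffer="rwjwymswyldwy" (len 13), cursors c1@5 c2@9 c3@13, authorship ...11..22..33
After op 4 (add_cursor(5)): buffer="rwjwymswyldwy" (len 13), cursors c1@5 c4@5 c2@9 c3@13, authorship ...11..22..33
After op 5 (move_left): buffer="rwjwymswyldwy" (len 13), cursors c1@4 c4@4 c2@8 c3@12, authorship ...11..22..33
After op 6 (insert('m')): buffer="rwjwmmymswmyldwmy" (len 17), cursors c1@6 c4@6 c2@11 c3@16, authorship ...1141..222..333
After op 7 (insert('o')): buffer="rwjwmmooymswmoyldwmoy" (len 21), cursors c1@8 c4@8 c2@14 c3@20, authorship ...114141..2222..3333
After op 8 (insert('x')): buffer="rwjwmmooxxymswmoxyldwmoxy" (len 25), cursors c1@10 c4@10 c2@17 c3@24, authorship ...11414141..22222..33333
Authorship (.=original, N=cursor N): . . . 1 1 4 1 4 1 4 1 . . 2 2 2 2 2 . . 3 3 3 3 3
Index 13: author = 2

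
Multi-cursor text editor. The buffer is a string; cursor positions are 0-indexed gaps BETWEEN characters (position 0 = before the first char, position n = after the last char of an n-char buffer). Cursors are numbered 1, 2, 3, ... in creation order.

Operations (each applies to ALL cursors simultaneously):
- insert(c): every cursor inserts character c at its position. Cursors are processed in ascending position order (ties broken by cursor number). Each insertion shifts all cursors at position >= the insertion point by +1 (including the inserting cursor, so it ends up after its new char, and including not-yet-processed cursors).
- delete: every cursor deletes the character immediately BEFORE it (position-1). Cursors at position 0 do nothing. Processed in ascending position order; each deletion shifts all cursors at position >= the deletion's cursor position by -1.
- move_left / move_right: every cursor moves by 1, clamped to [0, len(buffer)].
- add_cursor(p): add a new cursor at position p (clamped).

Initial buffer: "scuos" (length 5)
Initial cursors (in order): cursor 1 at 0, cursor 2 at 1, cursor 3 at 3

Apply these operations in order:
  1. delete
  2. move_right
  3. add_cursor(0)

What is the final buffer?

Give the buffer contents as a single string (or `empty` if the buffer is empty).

After op 1 (delete): buffer="cos" (len 3), cursors c1@0 c2@0 c3@1, authorship ...
After op 2 (move_right): buffer="cos" (len 3), cursors c1@1 c2@1 c3@2, authorship ...
After op 3 (add_cursor(0)): buffer="cos" (len 3), cursors c4@0 c1@1 c2@1 c3@2, authorship ...

Answer: cos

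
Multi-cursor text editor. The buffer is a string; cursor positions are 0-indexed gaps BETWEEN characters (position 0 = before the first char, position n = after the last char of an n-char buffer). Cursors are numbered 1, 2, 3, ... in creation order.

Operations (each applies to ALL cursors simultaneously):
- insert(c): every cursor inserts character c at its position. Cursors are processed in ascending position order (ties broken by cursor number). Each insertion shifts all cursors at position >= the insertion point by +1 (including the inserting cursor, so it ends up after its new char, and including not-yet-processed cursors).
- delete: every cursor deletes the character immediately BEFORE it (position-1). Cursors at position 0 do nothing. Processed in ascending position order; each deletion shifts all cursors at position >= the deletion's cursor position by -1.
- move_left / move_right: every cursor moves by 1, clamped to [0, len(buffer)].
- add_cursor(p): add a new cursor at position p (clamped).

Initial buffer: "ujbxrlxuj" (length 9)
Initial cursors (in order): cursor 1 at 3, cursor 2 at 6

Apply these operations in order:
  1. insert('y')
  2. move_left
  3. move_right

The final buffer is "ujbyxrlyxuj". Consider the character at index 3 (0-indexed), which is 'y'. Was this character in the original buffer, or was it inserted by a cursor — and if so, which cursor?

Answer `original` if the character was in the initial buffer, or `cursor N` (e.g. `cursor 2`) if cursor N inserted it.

Answer: cursor 1

Derivation:
After op 1 (insert('y')): buffer="ujbyxrlyxuj" (len 11), cursors c1@4 c2@8, authorship ...1...2...
After op 2 (move_left): buffer="ujbyxrlyxuj" (len 11), cursors c1@3 c2@7, authorship ...1...2...
After op 3 (move_right): buffer="ujbyxrlyxuj" (len 11), cursors c1@4 c2@8, authorship ...1...2...
Authorship (.=original, N=cursor N): . . . 1 . . . 2 . . .
Index 3: author = 1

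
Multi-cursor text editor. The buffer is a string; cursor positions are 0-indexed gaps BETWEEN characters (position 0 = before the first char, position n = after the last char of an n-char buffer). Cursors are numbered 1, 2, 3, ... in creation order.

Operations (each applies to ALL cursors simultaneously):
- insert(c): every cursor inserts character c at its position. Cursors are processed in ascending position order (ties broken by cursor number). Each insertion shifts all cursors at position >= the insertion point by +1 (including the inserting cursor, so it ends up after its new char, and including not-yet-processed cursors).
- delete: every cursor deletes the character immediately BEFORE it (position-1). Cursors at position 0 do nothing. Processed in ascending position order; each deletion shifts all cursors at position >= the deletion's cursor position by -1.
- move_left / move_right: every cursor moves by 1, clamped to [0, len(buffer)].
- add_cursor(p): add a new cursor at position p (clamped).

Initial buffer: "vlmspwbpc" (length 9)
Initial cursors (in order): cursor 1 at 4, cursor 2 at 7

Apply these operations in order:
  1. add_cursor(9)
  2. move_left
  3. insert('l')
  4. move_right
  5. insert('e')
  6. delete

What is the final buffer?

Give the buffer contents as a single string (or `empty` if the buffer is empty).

After op 1 (add_cursor(9)): buffer="vlmspwbpc" (len 9), cursors c1@4 c2@7 c3@9, authorship .........
After op 2 (move_left): buffer="vlmspwbpc" (len 9), cursors c1@3 c2@6 c3@8, authorship .........
After op 3 (insert('l')): buffer="vlmlspwlbplc" (len 12), cursors c1@4 c2@8 c3@11, authorship ...1...2..3.
After op 4 (move_right): buffer="vlmlspwlbplc" (len 12), cursors c1@5 c2@9 c3@12, authorship ...1...2..3.
After op 5 (insert('e')): buffer="vlmlsepwlbeplce" (len 15), cursors c1@6 c2@11 c3@15, authorship ...1.1..2.2.3.3
After op 6 (delete): buffer="vlmlspwlbplc" (len 12), cursors c1@5 c2@9 c3@12, authorship ...1...2..3.

Answer: vlmlspwlbplc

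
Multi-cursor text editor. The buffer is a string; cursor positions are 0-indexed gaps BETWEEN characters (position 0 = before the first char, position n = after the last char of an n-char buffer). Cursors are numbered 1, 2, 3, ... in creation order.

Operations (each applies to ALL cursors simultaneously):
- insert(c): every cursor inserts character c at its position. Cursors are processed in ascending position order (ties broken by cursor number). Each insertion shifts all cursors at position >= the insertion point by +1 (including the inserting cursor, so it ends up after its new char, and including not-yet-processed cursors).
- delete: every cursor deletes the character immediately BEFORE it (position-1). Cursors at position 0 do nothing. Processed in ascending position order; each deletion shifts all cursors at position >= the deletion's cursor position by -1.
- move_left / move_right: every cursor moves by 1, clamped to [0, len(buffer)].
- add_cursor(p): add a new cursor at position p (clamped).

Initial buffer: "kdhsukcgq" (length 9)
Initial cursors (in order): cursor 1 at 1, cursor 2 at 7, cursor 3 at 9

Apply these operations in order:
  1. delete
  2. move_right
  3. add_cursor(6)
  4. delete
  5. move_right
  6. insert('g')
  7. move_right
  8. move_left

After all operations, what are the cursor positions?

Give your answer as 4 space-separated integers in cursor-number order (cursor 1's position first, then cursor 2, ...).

After op 1 (delete): buffer="dhsukg" (len 6), cursors c1@0 c2@5 c3@6, authorship ......
After op 2 (move_right): buffer="dhsukg" (len 6), cursors c1@1 c2@6 c3@6, authorship ......
After op 3 (add_cursor(6)): buffer="dhsukg" (len 6), cursors c1@1 c2@6 c3@6 c4@6, authorship ......
After op 4 (delete): buffer="hs" (len 2), cursors c1@0 c2@2 c3@2 c4@2, authorship ..
After op 5 (move_right): buffer="hs" (len 2), cursors c1@1 c2@2 c3@2 c4@2, authorship ..
After op 6 (insert('g')): buffer="hgsggg" (len 6), cursors c1@2 c2@6 c3@6 c4@6, authorship .1.234
After op 7 (move_right): buffer="hgsggg" (len 6), cursors c1@3 c2@6 c3@6 c4@6, authorship .1.234
After op 8 (move_left): buffer="hgsggg" (len 6), cursors c1@2 c2@5 c3@5 c4@5, authorship .1.234

Answer: 2 5 5 5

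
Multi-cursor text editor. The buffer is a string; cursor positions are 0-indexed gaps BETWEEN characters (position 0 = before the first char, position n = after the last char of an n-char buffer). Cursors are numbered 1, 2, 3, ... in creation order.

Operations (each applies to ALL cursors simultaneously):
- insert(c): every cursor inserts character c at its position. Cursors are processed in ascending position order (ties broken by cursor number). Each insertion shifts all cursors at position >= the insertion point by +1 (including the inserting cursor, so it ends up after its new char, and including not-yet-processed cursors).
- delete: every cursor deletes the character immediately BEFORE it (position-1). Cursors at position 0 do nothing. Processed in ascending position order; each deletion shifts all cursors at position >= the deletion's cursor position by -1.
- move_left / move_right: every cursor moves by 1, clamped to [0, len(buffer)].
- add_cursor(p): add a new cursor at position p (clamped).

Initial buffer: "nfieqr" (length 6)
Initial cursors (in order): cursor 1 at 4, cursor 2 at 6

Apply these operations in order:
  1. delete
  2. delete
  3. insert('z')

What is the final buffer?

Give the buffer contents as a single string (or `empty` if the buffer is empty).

Answer: nfzz

Derivation:
After op 1 (delete): buffer="nfiq" (len 4), cursors c1@3 c2@4, authorship ....
After op 2 (delete): buffer="nf" (len 2), cursors c1@2 c2@2, authorship ..
After op 3 (insert('z')): buffer="nfzz" (len 4), cursors c1@4 c2@4, authorship ..12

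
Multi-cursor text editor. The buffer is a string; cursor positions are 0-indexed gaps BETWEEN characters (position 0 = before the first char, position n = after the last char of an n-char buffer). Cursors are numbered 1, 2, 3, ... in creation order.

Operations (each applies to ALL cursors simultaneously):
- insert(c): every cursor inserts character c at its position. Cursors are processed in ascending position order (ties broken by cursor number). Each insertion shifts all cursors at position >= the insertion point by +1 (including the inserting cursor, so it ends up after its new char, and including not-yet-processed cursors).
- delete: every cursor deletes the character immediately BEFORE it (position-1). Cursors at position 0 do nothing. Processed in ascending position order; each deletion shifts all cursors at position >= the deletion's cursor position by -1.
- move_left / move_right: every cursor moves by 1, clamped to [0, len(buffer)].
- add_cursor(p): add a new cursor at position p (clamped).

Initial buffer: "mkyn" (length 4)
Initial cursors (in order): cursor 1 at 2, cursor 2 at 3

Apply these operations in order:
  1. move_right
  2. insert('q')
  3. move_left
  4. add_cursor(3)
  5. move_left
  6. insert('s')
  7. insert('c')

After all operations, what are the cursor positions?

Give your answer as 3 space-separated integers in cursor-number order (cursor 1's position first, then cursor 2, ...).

Answer: 6 10 6

Derivation:
After op 1 (move_right): buffer="mkyn" (len 4), cursors c1@3 c2@4, authorship ....
After op 2 (insert('q')): buffer="mkyqnq" (len 6), cursors c1@4 c2@6, authorship ...1.2
After op 3 (move_left): buffer="mkyqnq" (len 6), cursors c1@3 c2@5, authorship ...1.2
After op 4 (add_cursor(3)): buffer="mkyqnq" (len 6), cursors c1@3 c3@3 c2@5, authorship ...1.2
After op 5 (move_left): buffer="mkyqnq" (len 6), cursors c1@2 c3@2 c2@4, authorship ...1.2
After op 6 (insert('s')): buffer="mkssyqsnq" (len 9), cursors c1@4 c3@4 c2@7, authorship ..13.12.2
After op 7 (insert('c')): buffer="mkssccyqscnq" (len 12), cursors c1@6 c3@6 c2@10, authorship ..1313.122.2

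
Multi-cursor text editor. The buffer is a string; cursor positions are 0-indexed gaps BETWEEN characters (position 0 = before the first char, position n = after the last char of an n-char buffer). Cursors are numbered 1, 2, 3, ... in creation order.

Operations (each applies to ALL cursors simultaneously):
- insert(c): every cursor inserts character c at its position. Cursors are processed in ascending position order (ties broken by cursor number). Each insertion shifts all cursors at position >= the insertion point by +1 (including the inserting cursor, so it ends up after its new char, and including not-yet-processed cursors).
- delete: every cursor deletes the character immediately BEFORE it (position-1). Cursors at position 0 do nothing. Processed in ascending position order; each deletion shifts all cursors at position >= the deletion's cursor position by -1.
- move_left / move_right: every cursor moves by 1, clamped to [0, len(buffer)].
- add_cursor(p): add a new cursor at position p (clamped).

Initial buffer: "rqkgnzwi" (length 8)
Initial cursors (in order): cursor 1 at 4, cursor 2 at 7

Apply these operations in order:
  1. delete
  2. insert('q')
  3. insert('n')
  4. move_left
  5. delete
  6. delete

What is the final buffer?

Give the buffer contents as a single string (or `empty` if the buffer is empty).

Answer: rqnnni

Derivation:
After op 1 (delete): buffer="rqknzi" (len 6), cursors c1@3 c2@5, authorship ......
After op 2 (insert('q')): buffer="rqkqnzqi" (len 8), cursors c1@4 c2@7, authorship ...1..2.
After op 3 (insert('n')): buffer="rqkqnnzqni" (len 10), cursors c1@5 c2@9, authorship ...11..22.
After op 4 (move_left): buffer="rqkqnnzqni" (len 10), cursors c1@4 c2@8, authorship ...11..22.
After op 5 (delete): buffer="rqknnzni" (len 8), cursors c1@3 c2@6, authorship ...1..2.
After op 6 (delete): buffer="rqnnni" (len 6), cursors c1@2 c2@4, authorship ..1.2.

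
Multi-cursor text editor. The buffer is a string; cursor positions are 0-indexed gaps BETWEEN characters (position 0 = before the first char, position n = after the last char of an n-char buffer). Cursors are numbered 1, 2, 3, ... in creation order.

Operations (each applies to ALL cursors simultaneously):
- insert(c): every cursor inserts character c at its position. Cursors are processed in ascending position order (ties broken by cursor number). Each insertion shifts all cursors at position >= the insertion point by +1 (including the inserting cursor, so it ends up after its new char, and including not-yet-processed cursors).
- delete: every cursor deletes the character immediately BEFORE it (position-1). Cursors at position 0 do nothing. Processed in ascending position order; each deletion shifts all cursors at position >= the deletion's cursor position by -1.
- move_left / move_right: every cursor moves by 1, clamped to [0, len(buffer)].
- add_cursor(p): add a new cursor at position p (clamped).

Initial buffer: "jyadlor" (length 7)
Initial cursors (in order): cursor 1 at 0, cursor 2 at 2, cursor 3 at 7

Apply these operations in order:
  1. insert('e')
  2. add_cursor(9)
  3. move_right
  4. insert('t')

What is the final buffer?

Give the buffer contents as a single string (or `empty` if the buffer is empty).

After op 1 (insert('e')): buffer="ejyeadlore" (len 10), cursors c1@1 c2@4 c3@10, authorship 1..2.....3
After op 2 (add_cursor(9)): buffer="ejyeadlore" (len 10), cursors c1@1 c2@4 c4@9 c3@10, authorship 1..2.....3
After op 3 (move_right): buffer="ejyeadlore" (len 10), cursors c1@2 c2@5 c3@10 c4@10, authorship 1..2.....3
After op 4 (insert('t')): buffer="ejtyeatdlorett" (len 14), cursors c1@3 c2@7 c3@14 c4@14, authorship 1.1.2.2....334

Answer: ejtyeatdlorett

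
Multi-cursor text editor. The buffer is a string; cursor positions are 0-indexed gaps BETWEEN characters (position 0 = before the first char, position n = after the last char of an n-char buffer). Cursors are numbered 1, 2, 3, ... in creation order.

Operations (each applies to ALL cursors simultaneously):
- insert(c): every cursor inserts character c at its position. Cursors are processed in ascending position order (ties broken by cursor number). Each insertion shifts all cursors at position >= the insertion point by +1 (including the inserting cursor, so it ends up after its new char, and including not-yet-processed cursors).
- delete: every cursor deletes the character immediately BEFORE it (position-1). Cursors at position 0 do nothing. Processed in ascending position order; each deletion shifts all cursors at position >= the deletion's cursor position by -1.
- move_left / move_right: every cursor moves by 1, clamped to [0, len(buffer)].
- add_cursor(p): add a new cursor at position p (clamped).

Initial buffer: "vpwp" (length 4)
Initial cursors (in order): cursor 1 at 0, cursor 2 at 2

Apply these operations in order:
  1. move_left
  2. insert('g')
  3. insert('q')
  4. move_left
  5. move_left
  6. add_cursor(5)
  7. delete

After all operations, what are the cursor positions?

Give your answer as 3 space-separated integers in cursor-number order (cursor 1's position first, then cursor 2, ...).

Answer: 0 2 3

Derivation:
After op 1 (move_left): buffer="vpwp" (len 4), cursors c1@0 c2@1, authorship ....
After op 2 (insert('g')): buffer="gvgpwp" (len 6), cursors c1@1 c2@3, authorship 1.2...
After op 3 (insert('q')): buffer="gqvgqpwp" (len 8), cursors c1@2 c2@5, authorship 11.22...
After op 4 (move_left): buffer="gqvgqpwp" (len 8), cursors c1@1 c2@4, authorship 11.22...
After op 5 (move_left): buffer="gqvgqpwp" (len 8), cursors c1@0 c2@3, authorship 11.22...
After op 6 (add_cursor(5)): buffer="gqvgqpwp" (len 8), cursors c1@0 c2@3 c3@5, authorship 11.22...
After op 7 (delete): buffer="gqgpwp" (len 6), cursors c1@0 c2@2 c3@3, authorship 112...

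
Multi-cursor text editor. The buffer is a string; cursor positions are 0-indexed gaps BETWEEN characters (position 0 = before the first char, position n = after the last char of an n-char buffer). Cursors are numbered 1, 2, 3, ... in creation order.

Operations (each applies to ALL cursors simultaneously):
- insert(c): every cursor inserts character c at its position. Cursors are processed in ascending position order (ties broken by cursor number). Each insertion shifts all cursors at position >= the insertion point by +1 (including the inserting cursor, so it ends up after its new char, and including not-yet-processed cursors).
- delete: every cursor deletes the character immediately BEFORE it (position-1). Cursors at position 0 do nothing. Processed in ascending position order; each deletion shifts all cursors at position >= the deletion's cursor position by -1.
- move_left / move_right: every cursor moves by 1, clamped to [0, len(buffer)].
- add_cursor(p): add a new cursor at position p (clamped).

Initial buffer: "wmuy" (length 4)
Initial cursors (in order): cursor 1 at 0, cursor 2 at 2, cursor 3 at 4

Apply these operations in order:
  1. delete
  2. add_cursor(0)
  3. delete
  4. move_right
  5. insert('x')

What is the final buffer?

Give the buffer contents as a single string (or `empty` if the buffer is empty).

Answer: xxxx

Derivation:
After op 1 (delete): buffer="wu" (len 2), cursors c1@0 c2@1 c3@2, authorship ..
After op 2 (add_cursor(0)): buffer="wu" (len 2), cursors c1@0 c4@0 c2@1 c3@2, authorship ..
After op 3 (delete): buffer="" (len 0), cursors c1@0 c2@0 c3@0 c4@0, authorship 
After op 4 (move_right): buffer="" (len 0), cursors c1@0 c2@0 c3@0 c4@0, authorship 
After op 5 (insert('x')): buffer="xxxx" (len 4), cursors c1@4 c2@4 c3@4 c4@4, authorship 1234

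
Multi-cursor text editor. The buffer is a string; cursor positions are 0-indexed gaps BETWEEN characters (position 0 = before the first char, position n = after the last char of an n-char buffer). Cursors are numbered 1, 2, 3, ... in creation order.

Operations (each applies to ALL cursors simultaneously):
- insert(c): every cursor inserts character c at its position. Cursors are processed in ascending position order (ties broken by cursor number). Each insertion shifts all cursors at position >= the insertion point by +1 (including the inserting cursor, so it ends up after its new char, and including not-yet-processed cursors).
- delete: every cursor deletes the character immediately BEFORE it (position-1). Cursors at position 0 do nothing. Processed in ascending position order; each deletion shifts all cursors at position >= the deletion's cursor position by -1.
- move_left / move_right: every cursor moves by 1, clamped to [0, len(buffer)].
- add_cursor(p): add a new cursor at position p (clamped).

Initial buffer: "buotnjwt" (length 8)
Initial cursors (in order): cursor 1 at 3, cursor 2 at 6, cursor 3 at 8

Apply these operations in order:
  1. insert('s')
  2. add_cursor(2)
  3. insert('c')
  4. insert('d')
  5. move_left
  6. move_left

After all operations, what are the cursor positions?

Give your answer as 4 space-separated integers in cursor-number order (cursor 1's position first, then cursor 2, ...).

Answer: 6 12 17 2

Derivation:
After op 1 (insert('s')): buffer="buostnjswts" (len 11), cursors c1@4 c2@8 c3@11, authorship ...1...2..3
After op 2 (add_cursor(2)): buffer="buostnjswts" (len 11), cursors c4@2 c1@4 c2@8 c3@11, authorship ...1...2..3
After op 3 (insert('c')): buffer="bucosctnjscwtsc" (len 15), cursors c4@3 c1@6 c2@11 c3@15, authorship ..4.11...22..33
After op 4 (insert('d')): buffer="bucdoscdtnjscdwtscd" (len 19), cursors c4@4 c1@8 c2@14 c3@19, authorship ..44.111...222..333
After op 5 (move_left): buffer="bucdoscdtnjscdwtscd" (len 19), cursors c4@3 c1@7 c2@13 c3@18, authorship ..44.111...222..333
After op 6 (move_left): buffer="bucdoscdtnjscdwtscd" (len 19), cursors c4@2 c1@6 c2@12 c3@17, authorship ..44.111...222..333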